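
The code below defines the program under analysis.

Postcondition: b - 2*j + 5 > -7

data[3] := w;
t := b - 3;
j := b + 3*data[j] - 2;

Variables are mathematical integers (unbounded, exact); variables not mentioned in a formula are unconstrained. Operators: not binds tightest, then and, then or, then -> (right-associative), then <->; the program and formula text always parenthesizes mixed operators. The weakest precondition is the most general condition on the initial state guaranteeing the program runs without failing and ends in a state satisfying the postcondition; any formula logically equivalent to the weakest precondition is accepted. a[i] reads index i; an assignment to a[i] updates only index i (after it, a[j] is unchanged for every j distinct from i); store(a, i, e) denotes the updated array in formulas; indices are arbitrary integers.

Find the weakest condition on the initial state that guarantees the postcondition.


Working backward. After the program, the postcondition b - 2*j + 5 > -7 must hold; in canonical form it is b > 2*j - 12.
Before j := b + 3*data[j] - 2: 6*data[j] + b < 16
Before t := b - 3: 6*data[j] + b < 16
Before data[3] := w: 6*store(data, 3, w)[j] + b < 16
Answer: WP = 6*store(data, 3, w)[j] + b < 16


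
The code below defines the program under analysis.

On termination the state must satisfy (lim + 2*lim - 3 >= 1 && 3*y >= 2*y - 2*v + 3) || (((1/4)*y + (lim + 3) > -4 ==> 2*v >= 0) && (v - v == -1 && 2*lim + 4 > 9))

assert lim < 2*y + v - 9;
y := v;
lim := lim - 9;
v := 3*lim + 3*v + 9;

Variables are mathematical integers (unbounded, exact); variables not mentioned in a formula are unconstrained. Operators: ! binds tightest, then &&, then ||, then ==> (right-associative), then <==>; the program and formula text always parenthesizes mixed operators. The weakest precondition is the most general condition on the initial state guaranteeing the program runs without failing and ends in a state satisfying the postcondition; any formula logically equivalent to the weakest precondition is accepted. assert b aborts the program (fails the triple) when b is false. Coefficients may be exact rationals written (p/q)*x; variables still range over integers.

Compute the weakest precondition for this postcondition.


Working backward. After the program, the postcondition (lim + 2*lim - 3 >= 1 && 3*y >= 2*y - 2*v + 3) || (((1/4)*y + (lim + 3) > -4 ==> 2*v >= 0) && (v - v == -1 && 2*lim + 4 > 9)) must hold; in canonical form it is 3*lim >= 4 && 2*v + y >= 3.
Before v := 3*lim + 3*v + 9: 3*lim >= 4 && 6*lim + 6*v + y >= -15
Before lim := lim - 9: 3*lim >= 31 && 6*lim + 6*v + y >= 39
Before y := v: 3*lim >= 31 && 6*lim + 7*v >= 39
Before assert lim < 2*y + v - 9: lim < v + 2*y - 9 && 3*lim >= 31 && 6*lim + 7*v >= 39
Answer: WP = lim < v + 2*y - 9 && 3*lim >= 31 && 6*lim + 7*v >= 39


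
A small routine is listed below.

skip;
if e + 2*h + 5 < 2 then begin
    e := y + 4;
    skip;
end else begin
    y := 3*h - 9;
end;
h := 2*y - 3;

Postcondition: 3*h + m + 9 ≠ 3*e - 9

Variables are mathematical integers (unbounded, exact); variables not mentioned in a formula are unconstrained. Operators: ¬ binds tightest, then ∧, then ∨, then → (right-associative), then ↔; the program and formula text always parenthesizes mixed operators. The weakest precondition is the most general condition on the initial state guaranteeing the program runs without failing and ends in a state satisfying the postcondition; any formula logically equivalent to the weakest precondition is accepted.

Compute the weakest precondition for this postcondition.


Working backward. After the program, the postcondition 3*h + m + 9 ≠ 3*e - 9 must hold; in canonical form it is 3*h + m ≠ 3*e - 18.
Before h := 2*y - 3: m + 6*y ≠ 3*e - 9
Then branch requires m + 3*y ≠ 3; else branch requires 18*h + m ≠ 3*e + 45.
Before the if: (e + 2*h < -3 → m + 3*y ≠ 3) ∧ ((¬(e + 2*h < -3)) → 18*h + m ≠ 3*e + 45)
Before skip: (e + 2*h < -3 → m + 3*y ≠ 3) ∧ ((¬(e + 2*h < -3)) → 18*h + m ≠ 3*e + 45)
Answer: WP = (e + 2*h < -3 → m + 3*y ≠ 3) ∧ ((¬(e + 2*h < -3)) → 18*h + m ≠ 3*e + 45)


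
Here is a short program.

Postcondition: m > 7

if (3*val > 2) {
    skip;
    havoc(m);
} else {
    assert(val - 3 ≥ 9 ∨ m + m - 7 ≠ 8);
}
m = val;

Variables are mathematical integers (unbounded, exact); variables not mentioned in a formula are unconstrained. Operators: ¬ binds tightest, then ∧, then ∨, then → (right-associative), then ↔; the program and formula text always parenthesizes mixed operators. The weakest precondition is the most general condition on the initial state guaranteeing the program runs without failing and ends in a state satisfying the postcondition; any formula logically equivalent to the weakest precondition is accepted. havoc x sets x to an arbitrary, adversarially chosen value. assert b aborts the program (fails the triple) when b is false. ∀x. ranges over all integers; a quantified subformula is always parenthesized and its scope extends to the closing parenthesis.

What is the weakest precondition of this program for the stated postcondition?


Working backward. After the program, m > 7 must hold.
Before m := val: val > 7
Then branch requires val > 7; else branch requires (val ≥ 12 ∨ 2*m ≠ 15) ∧ val > 7.
Before the if: (3*val > 2 → val > 7) ∧ ((¬(3*val > 2)) → ((val ≥ 12 ∨ 2*m ≠ 15) ∧ val > 7))
Answer: WP = (3*val > 2 → val > 7) ∧ ((¬(3*val > 2)) → ((val ≥ 12 ∨ 2*m ≠ 15) ∧ val > 7))


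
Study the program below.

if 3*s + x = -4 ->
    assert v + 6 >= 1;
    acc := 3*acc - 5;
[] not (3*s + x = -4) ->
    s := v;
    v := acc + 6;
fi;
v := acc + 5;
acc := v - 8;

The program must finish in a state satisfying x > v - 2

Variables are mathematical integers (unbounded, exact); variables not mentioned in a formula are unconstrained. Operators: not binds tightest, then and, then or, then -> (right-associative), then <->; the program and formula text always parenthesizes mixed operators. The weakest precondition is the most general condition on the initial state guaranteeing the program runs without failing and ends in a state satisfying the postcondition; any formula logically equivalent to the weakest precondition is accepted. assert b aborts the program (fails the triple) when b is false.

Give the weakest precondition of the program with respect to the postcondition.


Working backward. After the program, x > v - 2 must hold.
Before acc := v - 8: x > v - 2
Before v := acc + 5: x > acc + 3
Then branch requires v >= -5 and x > 3*acc - 2; else branch requires x > acc + 3.
Before the if: (3*s + x = -4 -> (v >= -5 and x > 3*acc - 2)) and ((not (3*s + x = -4)) -> x > acc + 3)
Answer: WP = (3*s + x = -4 -> (v >= -5 and x > 3*acc - 2)) and ((not (3*s + x = -4)) -> x > acc + 3)


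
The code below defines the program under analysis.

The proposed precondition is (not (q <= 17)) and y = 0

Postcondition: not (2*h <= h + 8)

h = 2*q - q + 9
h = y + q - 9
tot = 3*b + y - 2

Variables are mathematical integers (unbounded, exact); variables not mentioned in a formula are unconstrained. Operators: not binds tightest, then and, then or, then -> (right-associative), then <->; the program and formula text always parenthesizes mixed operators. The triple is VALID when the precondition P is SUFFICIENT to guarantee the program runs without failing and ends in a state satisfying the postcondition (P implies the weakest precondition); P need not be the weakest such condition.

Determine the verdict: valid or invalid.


Working backward. After the program, the postcondition not (2*h <= h + 8) must hold; in canonical form it is not (h <= 8).
Before tot := 3*b + y - 2: not (h <= 8)
Before h := y + q - 9: not (q + y <= 17)
Before h := 2*q - q + 9: not (q + y <= 17)
The weakest precondition is not (q + y <= 17).
Check whether (not (q <= 17)) and y = 0 implies it.
Every state satisfying the precondition satisfies the weakest precondition: the implication holds.
Answer: valid


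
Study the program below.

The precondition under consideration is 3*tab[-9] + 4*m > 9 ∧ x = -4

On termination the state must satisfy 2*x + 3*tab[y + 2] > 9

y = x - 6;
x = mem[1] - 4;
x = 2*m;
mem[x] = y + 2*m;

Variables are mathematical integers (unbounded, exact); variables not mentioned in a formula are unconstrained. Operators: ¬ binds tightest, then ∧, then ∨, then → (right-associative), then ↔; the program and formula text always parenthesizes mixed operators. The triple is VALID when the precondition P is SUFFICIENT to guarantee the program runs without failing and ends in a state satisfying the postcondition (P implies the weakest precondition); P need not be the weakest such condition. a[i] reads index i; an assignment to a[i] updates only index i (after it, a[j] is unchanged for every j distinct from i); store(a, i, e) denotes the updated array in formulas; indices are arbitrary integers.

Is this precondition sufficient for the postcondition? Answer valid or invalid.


Working backward. After the program, the postcondition 2*x + 3*tab[y + 2] > 9 must hold; in canonical form it is 3*tab[y + 2] + 2*x > 9.
Before mem[x] := y + 2*m: 3*tab[y + 2] + 2*x > 9
Before x := 2*m: 3*tab[y + 2] + 4*m > 9
Before x := mem[1] - 4: 3*tab[y + 2] + 4*m > 9
Before y := x - 6: 3*tab[x - 4] + 4*m > 9
The weakest precondition is 3*tab[x - 4] + 4*m > 9.
Check whether 3*tab[-9] + 4*m > 9 ∧ x = -4 implies it.
Countermodel: at the initial state m = -2, tab = {[-9] = 6, [-8] = 0, elsewhere 6}, x = -4, the precondition holds but the weakest precondition fails.
Answer: invalid


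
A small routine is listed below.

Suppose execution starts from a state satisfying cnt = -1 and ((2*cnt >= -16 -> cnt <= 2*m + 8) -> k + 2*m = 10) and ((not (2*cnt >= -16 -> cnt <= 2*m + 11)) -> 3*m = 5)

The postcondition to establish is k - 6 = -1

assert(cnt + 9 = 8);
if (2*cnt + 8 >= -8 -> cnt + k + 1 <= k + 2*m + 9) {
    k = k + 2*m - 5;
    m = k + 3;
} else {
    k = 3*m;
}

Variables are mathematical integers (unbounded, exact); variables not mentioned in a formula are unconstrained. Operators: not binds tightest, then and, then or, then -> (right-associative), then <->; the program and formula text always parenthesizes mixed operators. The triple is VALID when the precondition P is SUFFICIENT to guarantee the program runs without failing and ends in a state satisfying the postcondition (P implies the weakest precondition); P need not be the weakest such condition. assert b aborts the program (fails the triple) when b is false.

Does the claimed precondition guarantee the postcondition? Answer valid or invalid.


Working backward. After the program, the postcondition k - 6 = -1 must hold; in canonical form it is k = 5.
Then branch requires k + 2*m = 10; else branch requires 3*m = 5.
Before the if: ((2*cnt >= -16 -> cnt <= 2*m + 8) -> k + 2*m = 10) and ((not (2*cnt >= -16 -> cnt <= 2*m + 8)) -> 3*m = 5)
Before assert cnt + 9 = 8: cnt = -1 and ((2*cnt >= -16 -> cnt <= 2*m + 8) -> k + 2*m = 10) and ((not (2*cnt >= -16 -> cnt <= 2*m + 8)) -> 3*m = 5)
The weakest precondition is cnt = -1 and ((2*cnt >= -16 -> cnt <= 2*m + 8) -> k + 2*m = 10) and ((not (2*cnt >= -16 -> cnt <= 2*m + 8)) -> 3*m = 5).
Check whether cnt = -1 and ((2*cnt >= -16 -> cnt <= 2*m + 8) -> k + 2*m = 10) and ((not (2*cnt >= -16 -> cnt <= 2*m + 11)) -> 3*m = 5) implies it.
Countermodel: at the initial state cnt = -1, k = 0, m = -6, the precondition holds but the weakest precondition fails.
Answer: invalid


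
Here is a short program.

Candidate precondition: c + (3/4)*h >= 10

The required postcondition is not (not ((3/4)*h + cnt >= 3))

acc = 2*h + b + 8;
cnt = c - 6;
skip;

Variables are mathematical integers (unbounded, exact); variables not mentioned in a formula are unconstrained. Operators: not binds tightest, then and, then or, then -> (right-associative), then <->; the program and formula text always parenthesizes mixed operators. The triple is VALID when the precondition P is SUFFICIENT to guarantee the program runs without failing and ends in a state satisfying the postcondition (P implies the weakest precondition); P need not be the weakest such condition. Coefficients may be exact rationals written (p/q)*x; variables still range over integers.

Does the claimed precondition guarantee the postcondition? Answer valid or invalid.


Working backward. After the program, the postcondition not (not ((3/4)*h + cnt >= 3)) must hold; in canonical form it is cnt + (3/4)*h >= 3.
Before skip: cnt + (3/4)*h >= 3
Before cnt := c - 6: c + (3/4)*h >= 9
Before acc := 2*h + b + 8: c + (3/4)*h >= 9
The weakest precondition is c + (3/4)*h >= 9.
Check whether c + (3/4)*h >= 10 implies it.
Every state satisfying the precondition satisfies the weakest precondition: the implication holds.
Answer: valid


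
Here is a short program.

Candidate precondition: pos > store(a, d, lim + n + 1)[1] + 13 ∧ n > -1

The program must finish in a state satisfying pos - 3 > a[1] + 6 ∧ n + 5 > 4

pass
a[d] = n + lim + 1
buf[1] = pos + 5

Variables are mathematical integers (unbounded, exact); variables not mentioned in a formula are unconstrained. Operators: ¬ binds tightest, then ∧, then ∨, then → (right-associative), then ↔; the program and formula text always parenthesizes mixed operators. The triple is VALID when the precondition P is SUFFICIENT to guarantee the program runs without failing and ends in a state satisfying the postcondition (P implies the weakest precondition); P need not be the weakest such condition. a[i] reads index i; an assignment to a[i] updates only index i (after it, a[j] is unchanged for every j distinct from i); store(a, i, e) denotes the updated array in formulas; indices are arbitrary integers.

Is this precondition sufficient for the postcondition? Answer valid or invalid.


Working backward. After the program, the postcondition pos - 3 > a[1] + 6 ∧ n + 5 > 4 must hold; in canonical form it is pos > a[1] + 9 ∧ n > -1.
Before buf[1] := pos + 5: pos > a[1] + 9 ∧ n > -1
Before a[d] := n + lim + 1: pos > store(a, d, lim + n + 1)[1] + 9 ∧ n > -1
Before skip: pos > store(a, d, lim + n + 1)[1] + 9 ∧ n > -1
The weakest precondition is pos > store(a, d, lim + n + 1)[1] + 9 ∧ n > -1.
Check whether pos > store(a, d, lim + n + 1)[1] + 13 ∧ n > -1 implies it.
Every state satisfying the precondition satisfies the weakest precondition: the implication holds.
Answer: valid


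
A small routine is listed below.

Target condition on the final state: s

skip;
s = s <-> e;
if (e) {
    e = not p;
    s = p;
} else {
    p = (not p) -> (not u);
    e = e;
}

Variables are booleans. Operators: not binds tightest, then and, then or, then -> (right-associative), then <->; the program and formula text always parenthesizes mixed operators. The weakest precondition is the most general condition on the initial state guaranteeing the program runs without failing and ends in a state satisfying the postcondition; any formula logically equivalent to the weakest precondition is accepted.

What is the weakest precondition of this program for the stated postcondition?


Working backward. After the program, s must hold.
Then branch requires p; else branch requires s.
Before the if: (e -> p) and ((not e) -> s)
Before s := s <-> e: (e -> p) and ((not e) -> (s <-> e))
Before skip: (e -> p) and ((not e) -> (s <-> e))
Answer: WP = (e -> p) and ((not e) -> (s <-> e))


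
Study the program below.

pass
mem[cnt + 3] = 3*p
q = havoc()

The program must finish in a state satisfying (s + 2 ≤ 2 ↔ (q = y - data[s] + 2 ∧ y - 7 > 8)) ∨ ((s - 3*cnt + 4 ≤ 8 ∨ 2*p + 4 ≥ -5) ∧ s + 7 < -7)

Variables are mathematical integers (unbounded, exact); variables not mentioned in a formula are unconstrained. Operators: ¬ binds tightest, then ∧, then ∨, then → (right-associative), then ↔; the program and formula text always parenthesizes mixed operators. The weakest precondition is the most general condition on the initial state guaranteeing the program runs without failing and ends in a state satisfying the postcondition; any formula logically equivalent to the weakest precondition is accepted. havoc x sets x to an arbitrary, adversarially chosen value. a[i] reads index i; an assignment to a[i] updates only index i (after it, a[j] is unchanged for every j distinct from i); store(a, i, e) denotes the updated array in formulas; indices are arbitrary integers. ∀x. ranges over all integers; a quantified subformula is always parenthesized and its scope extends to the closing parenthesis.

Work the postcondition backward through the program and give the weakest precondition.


Working backward. After the program, the postcondition (s + 2 ≤ 2 ↔ (q = y - data[s] + 2 ∧ y - 7 > 8)) ∨ ((s - 3*cnt + 4 ≤ 8 ∨ 2*p + 4 ≥ -5) ∧ s + 7 < -7) must hold; in canonical form it is (s ≤ 0 ↔ (data[s] + q = y + 2 ∧ y > 15)) ∨ ((s ≤ 3*cnt + 4 ∨ 2*p ≥ -9) ∧ s < -14).
Before havoc q: ∀q_1. ((s ≤ 0 ↔ (data[s] + q_1 = y + 2 ∧ y > 15)) ∨ ((s ≤ 3*cnt + 4 ∨ 2*p ≥ -9) ∧ s < -14))
Before mem[cnt + 3] := 3*p: ∀q_1. ((s ≤ 0 ↔ (data[s] + q_1 = y + 2 ∧ y > 15)) ∨ ((s ≤ 3*cnt + 4 ∨ 2*p ≥ -9) ∧ s < -14))
Before skip: ∀q_1. ((s ≤ 0 ↔ (data[s] + q_1 = y + 2 ∧ y > 15)) ∨ ((s ≤ 3*cnt + 4 ∨ 2*p ≥ -9) ∧ s < -14))
Answer: WP = ∀q_1. ((s ≤ 0 ↔ (data[s] + q_1 = y + 2 ∧ y > 15)) ∨ ((s ≤ 3*cnt + 4 ∨ 2*p ≥ -9) ∧ s < -14))


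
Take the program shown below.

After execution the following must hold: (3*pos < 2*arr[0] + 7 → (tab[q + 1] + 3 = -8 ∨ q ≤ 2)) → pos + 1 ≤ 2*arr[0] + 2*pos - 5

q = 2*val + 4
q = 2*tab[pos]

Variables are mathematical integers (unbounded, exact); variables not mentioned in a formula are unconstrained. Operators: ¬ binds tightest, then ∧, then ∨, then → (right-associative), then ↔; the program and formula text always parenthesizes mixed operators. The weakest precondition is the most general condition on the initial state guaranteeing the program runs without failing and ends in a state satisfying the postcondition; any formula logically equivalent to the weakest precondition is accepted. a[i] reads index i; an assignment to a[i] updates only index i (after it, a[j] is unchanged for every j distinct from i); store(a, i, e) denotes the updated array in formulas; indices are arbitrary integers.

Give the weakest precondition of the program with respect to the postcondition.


Working backward. After the program, the postcondition (3*pos < 2*arr[0] + 7 → (tab[q + 1] + 3 = -8 ∨ q ≤ 2)) → pos + 1 ≤ 2*arr[0] + 2*pos - 5 must hold; in canonical form it is (3*pos < 2*arr[0] + 7 → (tab[q + 1] = -11 ∨ q ≤ 2)) → 2*arr[0] + pos ≥ 6.
Before q := 2*tab[pos]: (3*pos < 2*arr[0] + 7 → (tab[2*tab[pos] + 1] = -11 ∨ 2*tab[pos] ≤ 2)) → 2*arr[0] + pos ≥ 6
Before q := 2*val + 4: (3*pos < 2*arr[0] + 7 → (tab[2*tab[pos] + 1] = -11 ∨ 2*tab[pos] ≤ 2)) → 2*arr[0] + pos ≥ 6
Answer: WP = (3*pos < 2*arr[0] + 7 → (tab[2*tab[pos] + 1] = -11 ∨ 2*tab[pos] ≤ 2)) → 2*arr[0] + pos ≥ 6


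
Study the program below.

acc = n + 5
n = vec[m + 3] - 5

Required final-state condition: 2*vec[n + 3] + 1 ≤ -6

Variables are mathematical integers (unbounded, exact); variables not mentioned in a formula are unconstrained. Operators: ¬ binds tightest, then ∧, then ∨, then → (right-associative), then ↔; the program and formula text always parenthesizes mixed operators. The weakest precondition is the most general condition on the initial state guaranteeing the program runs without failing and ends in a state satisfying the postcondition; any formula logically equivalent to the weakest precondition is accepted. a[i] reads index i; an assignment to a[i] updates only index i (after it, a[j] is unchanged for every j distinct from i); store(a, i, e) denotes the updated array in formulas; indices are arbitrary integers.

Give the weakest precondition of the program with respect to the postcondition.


Working backward. After the program, the postcondition 2*vec[n + 3] + 1 ≤ -6 must hold; in canonical form it is 2*vec[n + 3] ≤ -7.
Before n := vec[m + 3] - 5: 2*vec[vec[m + 3] - 2] ≤ -7
Before acc := n + 5: 2*vec[vec[m + 3] - 2] ≤ -7
Answer: WP = 2*vec[vec[m + 3] - 2] ≤ -7


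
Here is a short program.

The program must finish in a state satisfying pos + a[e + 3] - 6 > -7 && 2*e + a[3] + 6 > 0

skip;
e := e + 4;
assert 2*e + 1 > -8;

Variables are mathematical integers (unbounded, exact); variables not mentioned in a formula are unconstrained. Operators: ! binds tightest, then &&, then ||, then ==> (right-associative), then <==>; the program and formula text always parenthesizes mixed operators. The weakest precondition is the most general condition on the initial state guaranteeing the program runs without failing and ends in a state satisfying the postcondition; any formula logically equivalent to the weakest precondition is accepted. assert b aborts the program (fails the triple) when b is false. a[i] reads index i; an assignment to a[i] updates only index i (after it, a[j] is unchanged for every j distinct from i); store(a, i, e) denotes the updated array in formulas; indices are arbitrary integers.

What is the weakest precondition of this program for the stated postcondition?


Working backward. After the program, the postcondition pos + a[e + 3] - 6 > -7 && 2*e + a[3] + 6 > 0 must hold; in canonical form it is a[e + 3] + pos > -1 && a[3] + 2*e > -6.
Before assert 2*e + 1 > -8: 2*e > -9 && a[e + 3] + pos > -1 && a[3] + 2*e > -6
Before e := e + 4: 2*e > -17 && a[e + 7] + pos > -1 && a[3] + 2*e > -14
Before skip: 2*e > -17 && a[e + 7] + pos > -1 && a[3] + 2*e > -14
Answer: WP = 2*e > -17 && a[e + 7] + pos > -1 && a[3] + 2*e > -14


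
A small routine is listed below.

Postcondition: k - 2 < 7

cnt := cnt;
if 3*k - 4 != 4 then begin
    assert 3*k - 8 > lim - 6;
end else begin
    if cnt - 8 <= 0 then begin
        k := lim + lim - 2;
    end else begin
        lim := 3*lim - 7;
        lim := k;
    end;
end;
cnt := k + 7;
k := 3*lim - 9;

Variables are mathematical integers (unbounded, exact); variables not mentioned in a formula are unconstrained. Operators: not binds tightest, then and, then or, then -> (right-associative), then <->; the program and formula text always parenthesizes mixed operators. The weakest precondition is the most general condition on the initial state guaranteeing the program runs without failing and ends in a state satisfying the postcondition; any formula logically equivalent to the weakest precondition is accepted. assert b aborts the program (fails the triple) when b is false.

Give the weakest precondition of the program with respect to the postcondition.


Working backward. After the program, the postcondition k - 2 < 7 must hold; in canonical form it is k < 9.
Before k := 3*lim - 9: 3*lim < 18
Before cnt := k + 7: 3*lim < 18
Then branch requires 3*k > lim + 2 and 3*lim < 18; else branch requires (cnt <= 8 -> 3*lim < 18) and ((not (cnt <= 8)) -> 3*k < 18).
Before the if: (3*k != 8 -> (3*k > lim + 2 and 3*lim < 18)) and ((not (3*k != 8)) -> ((cnt <= 8 -> 3*lim < 18) and ((not (cnt <= 8)) -> 3*k < 18)))
Before cnt := cnt: (3*k != 8 -> (3*k > lim + 2 and 3*lim < 18)) and ((not (3*k != 8)) -> ((cnt <= 8 -> 3*lim < 18) and ((not (cnt <= 8)) -> 3*k < 18)))
Answer: WP = (3*k != 8 -> (3*k > lim + 2 and 3*lim < 18)) and ((not (3*k != 8)) -> ((cnt <= 8 -> 3*lim < 18) and ((not (cnt <= 8)) -> 3*k < 18)))


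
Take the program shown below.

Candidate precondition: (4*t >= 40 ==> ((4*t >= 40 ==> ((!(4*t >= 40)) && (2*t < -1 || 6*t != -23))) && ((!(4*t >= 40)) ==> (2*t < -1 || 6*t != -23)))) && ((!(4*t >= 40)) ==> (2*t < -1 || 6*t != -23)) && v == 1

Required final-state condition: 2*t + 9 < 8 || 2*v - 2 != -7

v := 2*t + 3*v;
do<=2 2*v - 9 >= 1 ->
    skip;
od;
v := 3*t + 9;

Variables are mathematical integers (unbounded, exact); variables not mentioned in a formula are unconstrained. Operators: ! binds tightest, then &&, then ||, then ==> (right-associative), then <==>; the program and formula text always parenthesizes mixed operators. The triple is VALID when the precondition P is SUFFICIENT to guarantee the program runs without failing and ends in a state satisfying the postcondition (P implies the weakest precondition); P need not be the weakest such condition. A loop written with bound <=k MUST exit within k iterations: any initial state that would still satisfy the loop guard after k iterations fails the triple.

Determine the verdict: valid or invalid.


Working backward. After the program, the postcondition 2*t + 9 < 8 || 2*v - 2 != -7 must hold; in canonical form it is 2*t < -1 || 2*v != -5.
Before v := 3*t + 9: 2*t < -1 || 6*t != -23
Before the loop (bound <=2), unroll the exhaustion recursion (WP_0 = exit-now case; WP_j = one more guarded iteration, up to j = 2):
  WP_0: (!(2*v >= 10)) && (2*t < -1 || 6*t != -23)
  WP_1: (2*v >= 10 ==> ((!(2*v >= 10)) && (2*t < -1 || 6*t != -23))) && ((!(2*v >= 10)) ==> (2*t < -1 || 6*t != -23))
  WP_2: (2*v >= 10 ==> ((2*v >= 10 ==> ((!(2*v >= 10)) && (2*t < -1 || 6*t != -23))) && ((!(2*v >= 10)) ==> (2*t < -1 || 6*t != -23)))) && ((!(2*v >= 10)) ==> (2*t < -1 || 6*t != -23))
So before the loop: (2*v >= 10 ==> ((2*v >= 10 ==> ((!(2*v >= 10)) && (2*t < -1 || 6*t != -23))) && ((!(2*v >= 10)) ==> (2*t < -1 || 6*t != -23)))) && ((!(2*v >= 10)) ==> (2*t < -1 || 6*t != -23))
Before v := 2*t + 3*v: (4*t + 6*v >= 10 ==> ((4*t + 6*v >= 10 ==> ((!(4*t + 6*v >= 10)) && (2*t < -1 || 6*t != -23))) && ((!(4*t + 6*v >= 10)) ==> (2*t < -1 || 6*t != -23)))) && ((!(4*t + 6*v >= 10)) ==> (2*t < -1 || 6*t != -23))
The weakest precondition is (4*t + 6*v >= 10 ==> ((4*t + 6*v >= 10 ==> ((!(4*t + 6*v >= 10)) && (2*t < -1 || 6*t != -23))) && ((!(4*t + 6*v >= 10)) ==> (2*t < -1 || 6*t != -23)))) && ((!(4*t + 6*v >= 10)) ==> (2*t < -1 || 6*t != -23)).
Check whether (4*t >= 40 ==> ((4*t >= 40 ==> ((!(4*t >= 40)) && (2*t < -1 || 6*t != -23))) && ((!(4*t >= 40)) ==> (2*t < -1 || 6*t != -23)))) && ((!(4*t >= 40)) ==> (2*t < -1 || 6*t != -23)) && v == 1 implies it.
Countermodel: at the initial state t = 1, v = 1, the precondition holds but the weakest precondition fails.
Answer: invalid


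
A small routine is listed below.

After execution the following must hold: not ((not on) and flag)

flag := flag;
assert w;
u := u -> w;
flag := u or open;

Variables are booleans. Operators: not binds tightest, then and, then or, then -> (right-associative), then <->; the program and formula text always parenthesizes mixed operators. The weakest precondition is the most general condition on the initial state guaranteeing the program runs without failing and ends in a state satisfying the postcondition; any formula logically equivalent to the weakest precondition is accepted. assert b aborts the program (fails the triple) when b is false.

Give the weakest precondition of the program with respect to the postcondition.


Working backward. After the program, not ((not on) and flag) must hold.
Before flag := u or open: not ((not on) and (u or open))
Before u := u -> w: not ((not on) and ((u -> w) or open))
Before assert w: w and (not ((not on) and ((u -> w) or open)))
Before flag := flag: w and (not ((not on) and ((u -> w) or open)))
Answer: WP = w and (not ((not on) and ((u -> w) or open)))


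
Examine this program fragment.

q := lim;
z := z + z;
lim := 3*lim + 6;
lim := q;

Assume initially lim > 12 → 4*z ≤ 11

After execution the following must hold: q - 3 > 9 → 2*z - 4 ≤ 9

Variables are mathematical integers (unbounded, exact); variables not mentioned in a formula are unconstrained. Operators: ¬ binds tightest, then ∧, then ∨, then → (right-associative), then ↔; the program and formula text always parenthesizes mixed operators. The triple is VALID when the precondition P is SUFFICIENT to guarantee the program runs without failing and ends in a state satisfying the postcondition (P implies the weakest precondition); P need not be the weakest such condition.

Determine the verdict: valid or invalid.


Working backward. After the program, the postcondition q - 3 > 9 → 2*z - 4 ≤ 9 must hold; in canonical form it is q > 12 → 2*z ≤ 13.
Before lim := q: q > 12 → 2*z ≤ 13
Before lim := 3*lim + 6: q > 12 → 2*z ≤ 13
Before z := z + z: q > 12 → 4*z ≤ 13
Before q := lim: lim > 12 → 4*z ≤ 13
The weakest precondition is lim > 12 → 4*z ≤ 13.
Check whether lim > 12 → 4*z ≤ 11 implies it.
Every state satisfying the precondition satisfies the weakest precondition: the implication holds.
Answer: valid


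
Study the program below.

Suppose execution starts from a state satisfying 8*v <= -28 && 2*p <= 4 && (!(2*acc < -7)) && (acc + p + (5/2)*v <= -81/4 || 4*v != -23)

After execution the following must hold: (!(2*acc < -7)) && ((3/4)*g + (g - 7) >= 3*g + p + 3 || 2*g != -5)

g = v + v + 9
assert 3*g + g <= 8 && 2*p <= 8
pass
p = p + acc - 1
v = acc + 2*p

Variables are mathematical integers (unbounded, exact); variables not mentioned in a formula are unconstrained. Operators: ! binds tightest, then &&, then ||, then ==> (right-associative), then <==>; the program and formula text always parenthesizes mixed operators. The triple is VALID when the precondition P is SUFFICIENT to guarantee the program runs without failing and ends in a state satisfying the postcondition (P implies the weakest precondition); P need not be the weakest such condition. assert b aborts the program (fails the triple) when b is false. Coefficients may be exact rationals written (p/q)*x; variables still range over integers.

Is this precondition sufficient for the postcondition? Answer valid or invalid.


Working backward. After the program, the postcondition (!(2*acc < -7)) && ((3/4)*g + (g - 7) >= 3*g + p + 3 || 2*g != -5) must hold; in canonical form it is (!(2*acc < -7)) && ((5/4)*g + p <= -10 || 2*g != -5).
Before v := acc + 2*p: (!(2*acc < -7)) && ((5/4)*g + p <= -10 || 2*g != -5)
Before p := p + acc - 1: (!(2*acc < -7)) && (acc + (5/4)*g + p <= -9 || 2*g != -5)
Before skip: (!(2*acc < -7)) && (acc + (5/4)*g + p <= -9 || 2*g != -5)
Before assert 3*g + g <= 8 && 2*p <= 8: 4*g <= 8 && 2*p <= 8 && (!(2*acc < -7)) && (acc + (5/4)*g + p <= -9 || 2*g != -5)
Before g := v + v + 9: 8*v <= -28 && 2*p <= 8 && (!(2*acc < -7)) && (acc + p + (5/2)*v <= -81/4 || 4*v != -23)
The weakest precondition is 8*v <= -28 && 2*p <= 8 && (!(2*acc < -7)) && (acc + p + (5/2)*v <= -81/4 || 4*v != -23).
Check whether 8*v <= -28 && 2*p <= 4 && (!(2*acc < -7)) && (acc + p + (5/2)*v <= -81/4 || 4*v != -23) implies it.
Every state satisfying the precondition satisfies the weakest precondition: the implication holds.
Answer: valid


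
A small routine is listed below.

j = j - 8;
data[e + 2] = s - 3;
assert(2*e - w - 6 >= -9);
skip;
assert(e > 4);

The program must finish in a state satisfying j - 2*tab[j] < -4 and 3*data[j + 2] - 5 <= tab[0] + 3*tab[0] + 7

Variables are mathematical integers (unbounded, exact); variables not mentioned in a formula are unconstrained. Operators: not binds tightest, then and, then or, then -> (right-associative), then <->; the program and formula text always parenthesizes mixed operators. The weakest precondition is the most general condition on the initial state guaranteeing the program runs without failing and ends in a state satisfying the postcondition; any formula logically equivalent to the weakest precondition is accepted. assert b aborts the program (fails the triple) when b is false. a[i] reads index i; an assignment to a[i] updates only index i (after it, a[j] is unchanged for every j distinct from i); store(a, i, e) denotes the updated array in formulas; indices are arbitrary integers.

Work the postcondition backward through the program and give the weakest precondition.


Working backward. After the program, the postcondition j - 2*tab[j] < -4 and 3*data[j + 2] - 5 <= tab[0] + 3*tab[0] + 7 must hold; in canonical form it is j < 2*tab[j] - 4 and 3*data[j + 2] <= 4*tab[0] + 12.
Before assert e > 4: e > 4 and j < 2*tab[j] - 4 and 3*data[j + 2] <= 4*tab[0] + 12
Before skip: e > 4 and j < 2*tab[j] - 4 and 3*data[j + 2] <= 4*tab[0] + 12
Before assert 2*e - w - 6 >= -9: 2*e >= w - 3 and e > 4 and j < 2*tab[j] - 4 and 3*data[j + 2] <= 4*tab[0] + 12
Before data[e + 2] := s - 3: 2*e >= w - 3 and e > 4 and j < 2*tab[j] - 4 and 3*store(data, e + 2, s - 3)[j + 2] <= 4*tab[0] + 12
Before j := j - 8: 2*e >= w - 3 and e > 4 and j < 2*tab[j - 8] + 4 and 3*store(data, e + 2, s - 3)[j - 6] <= 4*tab[0] + 12
Answer: WP = 2*e >= w - 3 and e > 4 and j < 2*tab[j - 8] + 4 and 3*store(data, e + 2, s - 3)[j - 6] <= 4*tab[0] + 12


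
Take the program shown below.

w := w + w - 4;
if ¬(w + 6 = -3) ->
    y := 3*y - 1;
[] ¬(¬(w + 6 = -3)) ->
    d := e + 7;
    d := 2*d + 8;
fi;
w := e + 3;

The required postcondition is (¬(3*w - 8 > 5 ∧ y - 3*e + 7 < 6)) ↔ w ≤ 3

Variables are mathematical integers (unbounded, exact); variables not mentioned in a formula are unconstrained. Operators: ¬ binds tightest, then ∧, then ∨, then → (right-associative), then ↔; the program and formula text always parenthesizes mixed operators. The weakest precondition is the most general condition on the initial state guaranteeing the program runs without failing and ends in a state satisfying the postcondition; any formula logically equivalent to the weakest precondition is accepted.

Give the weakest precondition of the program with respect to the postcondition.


Working backward. After the program, the postcondition (¬(3*w - 8 > 5 ∧ y - 3*e + 7 < 6)) ↔ w ≤ 3 must hold; in canonical form it is (¬(3*w > 13 ∧ y < 3*e - 1)) ↔ w ≤ 3.
Before w := e + 3: (¬(3*e > 4 ∧ y < 3*e - 1)) ↔ e ≤ 0
Then branch requires (¬(3*e > 4 ∧ 3*y < 3*e)) ↔ e ≤ 0; else branch requires (¬(3*e > 4 ∧ y < 3*e - 1)) ↔ e ≤ 0.
Before the if: ((¬(w = -9)) → ((¬(3*e > 4 ∧ 3*y < 3*e)) ↔ e ≤ 0)) ∧ (w = -9 → ((¬(3*e > 4 ∧ y < 3*e - 1)) ↔ e ≤ 0))
Before w := w + w - 4: ((¬(2*w = -5)) → ((¬(3*e > 4 ∧ 3*y < 3*e)) ↔ e ≤ 0)) ∧ (2*w = -5 → ((¬(3*e > 4 ∧ y < 3*e - 1)) ↔ e ≤ 0))
Answer: WP = ((¬(2*w = -5)) → ((¬(3*e > 4 ∧ 3*y < 3*e)) ↔ e ≤ 0)) ∧ (2*w = -5 → ((¬(3*e > 4 ∧ y < 3*e - 1)) ↔ e ≤ 0))


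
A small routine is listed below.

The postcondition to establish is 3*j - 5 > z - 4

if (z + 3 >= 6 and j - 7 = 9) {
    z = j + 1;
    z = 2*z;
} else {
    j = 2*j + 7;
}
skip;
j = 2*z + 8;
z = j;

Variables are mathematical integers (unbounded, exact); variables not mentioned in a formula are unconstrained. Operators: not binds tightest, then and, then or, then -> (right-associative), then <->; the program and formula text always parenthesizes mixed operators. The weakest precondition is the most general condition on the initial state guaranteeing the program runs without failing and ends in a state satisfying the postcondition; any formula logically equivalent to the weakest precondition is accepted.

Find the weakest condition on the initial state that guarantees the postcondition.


Working backward. After the program, the postcondition 3*j - 5 > z - 4 must hold; in canonical form it is 3*j > z + 1.
Before z := j: 2*j > 1
Before j := 2*z + 8: 4*z > -15
Before skip: 4*z > -15
Then branch requires 8*j > -23; else branch requires 4*z > -15.
Before the if: ((z >= 3 and j = 16) -> 8*j > -23) and ((not (z >= 3 and j = 16)) -> 4*z > -15)
Answer: WP = ((z >= 3 and j = 16) -> 8*j > -23) and ((not (z >= 3 and j = 16)) -> 4*z > -15)


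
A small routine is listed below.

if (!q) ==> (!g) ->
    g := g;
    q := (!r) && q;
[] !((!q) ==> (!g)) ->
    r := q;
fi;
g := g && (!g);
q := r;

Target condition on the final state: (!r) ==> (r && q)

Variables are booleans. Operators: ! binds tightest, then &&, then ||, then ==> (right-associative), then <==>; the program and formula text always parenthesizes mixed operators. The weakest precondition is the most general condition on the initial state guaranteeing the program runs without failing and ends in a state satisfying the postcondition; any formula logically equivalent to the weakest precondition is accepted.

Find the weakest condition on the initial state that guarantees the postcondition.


Working backward. After the program, (!r) ==> (r && q) must hold.
Before q := r: (!r) ==> r
Before g := g && (!g): (!r) ==> r
Then branch requires (!r) ==> r; else branch requires (!q) ==> q.
Before the if: (((!q) ==> (!g)) ==> ((!r) ==> r)) && ((!((!q) ==> (!g))) ==> ((!q) ==> q))
Answer: WP = (((!q) ==> (!g)) ==> ((!r) ==> r)) && ((!((!q) ==> (!g))) ==> ((!q) ==> q))


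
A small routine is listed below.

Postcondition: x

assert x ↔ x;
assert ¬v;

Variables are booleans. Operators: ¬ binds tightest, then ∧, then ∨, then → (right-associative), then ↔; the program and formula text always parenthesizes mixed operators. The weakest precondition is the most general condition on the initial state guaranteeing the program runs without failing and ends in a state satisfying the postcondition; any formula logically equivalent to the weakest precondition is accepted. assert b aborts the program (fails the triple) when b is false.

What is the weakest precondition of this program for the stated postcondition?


Working backward. After the program, x must hold.
Before assert ¬v: (¬v) ∧ x
Before assert x ↔ x: (¬v) ∧ x
Answer: WP = (¬v) ∧ x


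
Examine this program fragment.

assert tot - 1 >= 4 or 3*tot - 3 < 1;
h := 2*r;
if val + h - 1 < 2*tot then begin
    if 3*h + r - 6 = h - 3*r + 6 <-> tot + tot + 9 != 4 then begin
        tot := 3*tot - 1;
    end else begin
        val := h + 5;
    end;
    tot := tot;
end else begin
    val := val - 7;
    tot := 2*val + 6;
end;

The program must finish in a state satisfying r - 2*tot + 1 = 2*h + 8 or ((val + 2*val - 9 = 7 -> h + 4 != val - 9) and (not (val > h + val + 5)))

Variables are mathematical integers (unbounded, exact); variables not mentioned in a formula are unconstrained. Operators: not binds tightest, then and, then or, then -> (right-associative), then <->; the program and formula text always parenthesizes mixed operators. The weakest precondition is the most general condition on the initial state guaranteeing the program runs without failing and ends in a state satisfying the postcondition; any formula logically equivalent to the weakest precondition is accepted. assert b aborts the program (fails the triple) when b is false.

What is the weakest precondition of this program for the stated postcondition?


Working backward. After the program, the postcondition r - 2*tot + 1 = 2*h + 8 or ((val + 2*val - 9 = 7 -> h + 4 != val - 9) and (not (val > h + val + 5))) must hold; in canonical form it is r = 2*h + 2*tot + 7 or ((3*val = 16 -> h != val - 13) and (not (h < -5))).
Then branch requires ((2*h + 4*r = 12 <-> 2*tot != -5) -> (r = 2*h + 6*tot + 5 or ((3*val = 16 -> h != val - 13) and (not (h < -5))))) and ((not (2*h + 4*r = 12 <-> 2*tot != -5)) -> (r = 2*h + 2*tot + 7 or (not (h < -5)))); else branch requires r = 2*h + 4*val - 9 or ((3*val = 37 -> h != val - 20) and (not (h < -5))).
Before the if: (h + val < 2*tot + 1 -> (((2*h + 4*r = 12 <-> 2*tot != -5) -> (r = 2*h + 6*tot + 5 or ((3*val = 16 -> h != val - 13) and (not (h < -5))))) and ((not (2*h + 4*r = 12 <-> 2*tot != -5)) -> (r = 2*h + 2*tot + 7 or (not (h < -5)))))) and ((not (h + val < 2*tot + 1)) -> (r = 2*h + 4*val - 9 or ((3*val = 37 -> h != val - 20) and (not (h < -5)))))
Before h := 2*r: (2*r + val < 2*tot + 1 -> (((8*r = 12 <-> 2*tot != -5) -> (3*r + 6*tot = -5 or ((3*val = 16 -> 2*r != val - 13) and (not (2*r < -5))))) and ((not (8*r = 12 <-> 2*tot != -5)) -> (3*r + 2*tot = -7 or (not (2*r < -5)))))) and ((not (2*r + val < 2*tot + 1)) -> (3*r + 4*val = 9 or ((3*val = 37 -> 2*r != val - 20) and (not (2*r < -5)))))
Before assert tot - 1 >= 4 or 3*tot - 3 < 1: (tot >= 5 or 3*tot < 4) and (2*r + val < 2*tot + 1 -> (((8*r = 12 <-> 2*tot != -5) -> (3*r + 6*tot = -5 or ((3*val = 16 -> 2*r != val - 13) and (not (2*r < -5))))) and ((not (8*r = 12 <-> 2*tot != -5)) -> (3*r + 2*tot = -7 or (not (2*r < -5)))))) and ((not (2*r + val < 2*tot + 1)) -> (3*r + 4*val = 9 or ((3*val = 37 -> 2*r != val - 20) and (not (2*r < -5)))))
Answer: WP = (tot >= 5 or 3*tot < 4) and (2*r + val < 2*tot + 1 -> (((8*r = 12 <-> 2*tot != -5) -> (3*r + 6*tot = -5 or ((3*val = 16 -> 2*r != val - 13) and (not (2*r < -5))))) and ((not (8*r = 12 <-> 2*tot != -5)) -> (3*r + 2*tot = -7 or (not (2*r < -5)))))) and ((not (2*r + val < 2*tot + 1)) -> (3*r + 4*val = 9 or ((3*val = 37 -> 2*r != val - 20) and (not (2*r < -5)))))
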